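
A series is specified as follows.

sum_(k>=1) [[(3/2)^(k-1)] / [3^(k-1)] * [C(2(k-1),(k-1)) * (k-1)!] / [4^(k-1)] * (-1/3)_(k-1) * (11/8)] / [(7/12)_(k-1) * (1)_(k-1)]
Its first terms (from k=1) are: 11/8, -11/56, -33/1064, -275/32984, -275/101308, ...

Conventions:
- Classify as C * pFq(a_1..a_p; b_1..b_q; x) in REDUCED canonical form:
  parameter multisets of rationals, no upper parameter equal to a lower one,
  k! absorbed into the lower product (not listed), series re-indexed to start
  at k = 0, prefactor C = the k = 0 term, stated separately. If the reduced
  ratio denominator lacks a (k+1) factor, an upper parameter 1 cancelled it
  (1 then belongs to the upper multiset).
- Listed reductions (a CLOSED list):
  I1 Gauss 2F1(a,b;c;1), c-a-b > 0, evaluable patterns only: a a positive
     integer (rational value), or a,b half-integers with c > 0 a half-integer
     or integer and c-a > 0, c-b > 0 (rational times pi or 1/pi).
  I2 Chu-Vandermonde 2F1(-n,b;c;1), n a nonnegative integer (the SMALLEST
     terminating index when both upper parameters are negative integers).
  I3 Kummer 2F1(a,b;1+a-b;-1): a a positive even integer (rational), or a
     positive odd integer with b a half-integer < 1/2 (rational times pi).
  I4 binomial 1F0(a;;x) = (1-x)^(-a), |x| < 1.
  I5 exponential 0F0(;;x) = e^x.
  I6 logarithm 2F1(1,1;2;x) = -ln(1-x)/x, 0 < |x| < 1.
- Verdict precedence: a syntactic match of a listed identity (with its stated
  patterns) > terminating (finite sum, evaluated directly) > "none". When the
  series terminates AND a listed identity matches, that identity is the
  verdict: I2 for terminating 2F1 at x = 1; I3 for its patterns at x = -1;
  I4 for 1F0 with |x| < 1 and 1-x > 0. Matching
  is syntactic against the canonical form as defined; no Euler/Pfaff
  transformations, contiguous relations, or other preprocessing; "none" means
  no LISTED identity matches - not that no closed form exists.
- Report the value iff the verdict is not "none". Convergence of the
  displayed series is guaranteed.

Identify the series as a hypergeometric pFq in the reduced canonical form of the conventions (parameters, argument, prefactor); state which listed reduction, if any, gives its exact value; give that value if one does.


Prefactor 11/8, argument 1/2: 2F1 with upper {-1/3, 1/2} over lower {7/12}. Verdict: none - at argument 1/2 the multisets {-1/3, 1/2} ; {7/12} match no listed identity.

First insight: t_0 = 11/8 here, and the two k-th powers (C = 11/8, x = 1/2) combine into one argument.
Step ratio: r(k) = (1/2) * (k-1/3) (k+1/2) / [(k+7/12) (k+1)] - rational in k, leading ratio (1/2); with t_0 = 11/8, classification follows.


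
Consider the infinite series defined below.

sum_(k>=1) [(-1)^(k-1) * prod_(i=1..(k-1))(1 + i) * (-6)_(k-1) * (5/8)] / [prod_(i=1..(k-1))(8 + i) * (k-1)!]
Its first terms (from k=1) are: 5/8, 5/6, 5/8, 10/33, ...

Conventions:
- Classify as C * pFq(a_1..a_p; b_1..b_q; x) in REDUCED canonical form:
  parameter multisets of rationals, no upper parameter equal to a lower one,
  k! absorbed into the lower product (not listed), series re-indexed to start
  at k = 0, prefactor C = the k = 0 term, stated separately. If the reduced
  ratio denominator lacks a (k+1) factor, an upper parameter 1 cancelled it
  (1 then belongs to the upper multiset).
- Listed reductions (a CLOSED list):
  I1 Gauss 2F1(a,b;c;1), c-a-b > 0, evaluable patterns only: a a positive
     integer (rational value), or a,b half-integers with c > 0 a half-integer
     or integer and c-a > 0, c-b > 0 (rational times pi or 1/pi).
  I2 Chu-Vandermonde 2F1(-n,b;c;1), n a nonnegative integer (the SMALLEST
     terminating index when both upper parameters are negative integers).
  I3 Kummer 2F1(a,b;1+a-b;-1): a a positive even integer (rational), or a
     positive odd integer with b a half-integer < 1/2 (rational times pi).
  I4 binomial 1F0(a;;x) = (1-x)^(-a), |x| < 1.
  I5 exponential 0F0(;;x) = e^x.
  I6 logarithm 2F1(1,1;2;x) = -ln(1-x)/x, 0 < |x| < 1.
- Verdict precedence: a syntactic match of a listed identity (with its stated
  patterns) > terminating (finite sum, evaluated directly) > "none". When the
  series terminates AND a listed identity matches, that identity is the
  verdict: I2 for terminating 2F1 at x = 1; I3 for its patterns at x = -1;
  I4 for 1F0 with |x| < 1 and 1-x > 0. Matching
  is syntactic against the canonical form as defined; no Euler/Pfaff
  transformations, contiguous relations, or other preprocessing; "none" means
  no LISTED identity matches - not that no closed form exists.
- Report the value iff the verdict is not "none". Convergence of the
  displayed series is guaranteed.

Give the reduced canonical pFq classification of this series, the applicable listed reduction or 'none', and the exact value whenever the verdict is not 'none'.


Reduced: x = -1, 2F1, upper = {-6, 2}, lower = {9}, C = 5/8. Verdict: this is Kummer (I3) (x = -1; c = 9 equals 1+a-b for upper {-6, 2}: listed pattern). Exact value: 5/2.

The tell: t_0 being 5/8, the running product (C = 5/8) telescopes to a rising factorial.
Step ratio: r(k) = (-1) * (k-6) (k+2) / [(k+9) (k+1)] - poly over poly, x = (-1) from leading terms; C = 5/8 at k = 0.


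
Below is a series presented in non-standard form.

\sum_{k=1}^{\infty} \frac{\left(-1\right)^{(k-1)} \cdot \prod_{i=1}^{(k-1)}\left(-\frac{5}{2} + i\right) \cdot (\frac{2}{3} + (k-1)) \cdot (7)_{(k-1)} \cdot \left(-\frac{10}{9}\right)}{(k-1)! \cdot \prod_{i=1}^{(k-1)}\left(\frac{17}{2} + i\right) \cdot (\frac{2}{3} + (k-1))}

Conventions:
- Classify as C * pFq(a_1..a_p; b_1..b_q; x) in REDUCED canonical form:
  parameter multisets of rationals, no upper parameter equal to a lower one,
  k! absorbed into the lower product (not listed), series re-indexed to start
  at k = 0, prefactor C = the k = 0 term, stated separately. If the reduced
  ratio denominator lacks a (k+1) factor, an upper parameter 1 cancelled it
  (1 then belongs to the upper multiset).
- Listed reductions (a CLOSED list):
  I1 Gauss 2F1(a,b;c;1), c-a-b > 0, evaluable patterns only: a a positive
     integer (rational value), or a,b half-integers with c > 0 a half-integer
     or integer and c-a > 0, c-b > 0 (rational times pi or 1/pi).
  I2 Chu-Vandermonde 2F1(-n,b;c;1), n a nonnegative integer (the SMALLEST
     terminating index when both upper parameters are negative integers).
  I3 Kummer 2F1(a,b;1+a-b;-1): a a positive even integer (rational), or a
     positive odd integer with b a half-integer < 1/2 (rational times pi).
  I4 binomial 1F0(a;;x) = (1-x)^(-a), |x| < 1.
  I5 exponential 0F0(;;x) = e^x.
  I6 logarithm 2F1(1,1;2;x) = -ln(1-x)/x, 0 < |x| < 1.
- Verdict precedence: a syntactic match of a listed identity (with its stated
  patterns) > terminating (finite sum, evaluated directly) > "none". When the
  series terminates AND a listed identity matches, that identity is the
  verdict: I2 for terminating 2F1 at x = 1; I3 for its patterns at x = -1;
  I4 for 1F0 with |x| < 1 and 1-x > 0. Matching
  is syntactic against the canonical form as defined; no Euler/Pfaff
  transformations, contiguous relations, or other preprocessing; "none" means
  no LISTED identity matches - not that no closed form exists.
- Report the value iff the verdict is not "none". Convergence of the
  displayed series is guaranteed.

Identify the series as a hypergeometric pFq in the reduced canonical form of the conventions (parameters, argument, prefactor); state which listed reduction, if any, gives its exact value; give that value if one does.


Reduced: x = -1, 2F1, upper = {-\frac{3}{2}, 7}, lower = {\frac{19}{2}}, C = -\frac{10}{9}. Verdict: this is the Kummer evaluation I3 (x = -1; c = \frac{19}{2} equals 1+a-b for upper {-\frac{3}{2}, 7}: listed pattern). Value: \left(-\frac{425425}{524288}\right) \cdot \pi.

Key observation: with t_0 = -\frac{10}{9}, striking the common factor k + 2/3 reduces the term (prefactor -10/9).
Adjacent-term ratio: r(k) = -1 * (k-\frac{3}{2}) (k+7) / [(k+\frac{19}{2}) (k+1)] - poly over poly, x = -1 from leading terms; C = -\frac{10}{9} at k = 0.


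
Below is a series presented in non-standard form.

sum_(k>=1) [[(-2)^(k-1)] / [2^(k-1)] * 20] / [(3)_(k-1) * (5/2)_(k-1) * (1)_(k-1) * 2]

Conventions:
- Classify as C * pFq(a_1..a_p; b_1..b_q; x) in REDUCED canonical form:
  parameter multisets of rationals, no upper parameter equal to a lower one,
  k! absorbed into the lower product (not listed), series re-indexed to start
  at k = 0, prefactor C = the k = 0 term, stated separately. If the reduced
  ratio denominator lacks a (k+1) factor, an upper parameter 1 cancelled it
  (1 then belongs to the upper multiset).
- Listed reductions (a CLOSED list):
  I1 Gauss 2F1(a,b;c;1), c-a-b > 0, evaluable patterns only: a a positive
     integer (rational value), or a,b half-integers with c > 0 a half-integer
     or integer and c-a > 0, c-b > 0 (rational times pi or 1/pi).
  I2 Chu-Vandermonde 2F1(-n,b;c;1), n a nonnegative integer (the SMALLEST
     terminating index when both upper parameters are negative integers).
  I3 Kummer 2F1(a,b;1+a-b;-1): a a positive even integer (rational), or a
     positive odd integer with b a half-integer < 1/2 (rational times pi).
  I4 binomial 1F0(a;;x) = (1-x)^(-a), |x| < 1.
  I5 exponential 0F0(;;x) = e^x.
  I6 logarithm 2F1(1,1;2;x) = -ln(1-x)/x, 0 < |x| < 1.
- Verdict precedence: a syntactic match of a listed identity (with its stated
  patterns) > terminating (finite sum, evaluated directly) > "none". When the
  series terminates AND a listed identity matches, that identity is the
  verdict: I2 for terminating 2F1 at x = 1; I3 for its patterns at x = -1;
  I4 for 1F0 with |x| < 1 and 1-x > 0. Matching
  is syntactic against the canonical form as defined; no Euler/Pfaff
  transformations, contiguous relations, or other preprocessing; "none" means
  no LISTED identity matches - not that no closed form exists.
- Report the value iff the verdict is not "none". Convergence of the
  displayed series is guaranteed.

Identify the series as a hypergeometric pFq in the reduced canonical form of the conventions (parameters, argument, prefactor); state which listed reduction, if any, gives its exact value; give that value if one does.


The series (x = -1) is 0F2: upper {-}, lower {5/2, 3}, prefactor 10. Verdict: none - at argument -1 the multisets {-} ; {5/2, 3} match no listed identity.

The tell: from the first term 10: the two k-th powers (C = 10, x = -1) combine into one argument.
Step ratio: r(k) = (-1) * 1 / [(k+5/2) (k+3) (k+1)] - rational in k. x = (-1); t_0 = 10; negate the roots.


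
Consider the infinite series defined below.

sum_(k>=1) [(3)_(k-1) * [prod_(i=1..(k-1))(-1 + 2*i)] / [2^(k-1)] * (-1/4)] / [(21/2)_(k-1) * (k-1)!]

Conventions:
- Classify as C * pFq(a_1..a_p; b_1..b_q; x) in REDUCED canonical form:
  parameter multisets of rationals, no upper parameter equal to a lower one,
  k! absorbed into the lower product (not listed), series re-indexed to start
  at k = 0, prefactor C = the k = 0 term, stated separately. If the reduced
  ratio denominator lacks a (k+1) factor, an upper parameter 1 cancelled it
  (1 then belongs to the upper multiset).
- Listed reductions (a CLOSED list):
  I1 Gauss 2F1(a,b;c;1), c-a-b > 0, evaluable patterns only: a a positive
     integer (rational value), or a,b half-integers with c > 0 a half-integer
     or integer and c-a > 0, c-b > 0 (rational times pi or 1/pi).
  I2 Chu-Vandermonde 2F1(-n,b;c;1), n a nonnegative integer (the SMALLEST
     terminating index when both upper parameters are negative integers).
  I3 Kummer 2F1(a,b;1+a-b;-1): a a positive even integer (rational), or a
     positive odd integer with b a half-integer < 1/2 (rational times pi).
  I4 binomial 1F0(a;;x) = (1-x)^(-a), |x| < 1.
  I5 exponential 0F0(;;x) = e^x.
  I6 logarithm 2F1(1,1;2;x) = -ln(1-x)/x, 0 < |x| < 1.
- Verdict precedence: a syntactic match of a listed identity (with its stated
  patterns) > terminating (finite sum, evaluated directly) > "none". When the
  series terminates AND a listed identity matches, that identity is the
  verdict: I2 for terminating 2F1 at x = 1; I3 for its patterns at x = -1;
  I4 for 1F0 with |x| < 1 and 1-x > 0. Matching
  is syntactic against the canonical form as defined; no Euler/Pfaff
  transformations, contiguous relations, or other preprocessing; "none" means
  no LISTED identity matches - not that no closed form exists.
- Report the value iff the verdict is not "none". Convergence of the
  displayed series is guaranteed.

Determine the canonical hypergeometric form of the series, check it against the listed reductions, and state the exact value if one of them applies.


Prefactor -1/4, argument 1: 2F1 with upper {1/2, 3} over lower {21/2}. Verdict: this is Gauss (I1, integer-parameter pattern) (x = 1: the Gamma ratio telescopes since c-a-b = 7 > 0 and a = 3 in Z>0). Its exact value is -1615/5376.

Structural cue: x = 1 and the odd product 1*3*...*(2k-1) (C = -1/4, x = 1) is 2^k (1/2)_k.
Consecutive-term ratio: r(k) = 1 * (k+1/2) (k+3) / [(k+21/2) (k+1)] - rational; roots negated = parameters, x = 1, C = -1/4.


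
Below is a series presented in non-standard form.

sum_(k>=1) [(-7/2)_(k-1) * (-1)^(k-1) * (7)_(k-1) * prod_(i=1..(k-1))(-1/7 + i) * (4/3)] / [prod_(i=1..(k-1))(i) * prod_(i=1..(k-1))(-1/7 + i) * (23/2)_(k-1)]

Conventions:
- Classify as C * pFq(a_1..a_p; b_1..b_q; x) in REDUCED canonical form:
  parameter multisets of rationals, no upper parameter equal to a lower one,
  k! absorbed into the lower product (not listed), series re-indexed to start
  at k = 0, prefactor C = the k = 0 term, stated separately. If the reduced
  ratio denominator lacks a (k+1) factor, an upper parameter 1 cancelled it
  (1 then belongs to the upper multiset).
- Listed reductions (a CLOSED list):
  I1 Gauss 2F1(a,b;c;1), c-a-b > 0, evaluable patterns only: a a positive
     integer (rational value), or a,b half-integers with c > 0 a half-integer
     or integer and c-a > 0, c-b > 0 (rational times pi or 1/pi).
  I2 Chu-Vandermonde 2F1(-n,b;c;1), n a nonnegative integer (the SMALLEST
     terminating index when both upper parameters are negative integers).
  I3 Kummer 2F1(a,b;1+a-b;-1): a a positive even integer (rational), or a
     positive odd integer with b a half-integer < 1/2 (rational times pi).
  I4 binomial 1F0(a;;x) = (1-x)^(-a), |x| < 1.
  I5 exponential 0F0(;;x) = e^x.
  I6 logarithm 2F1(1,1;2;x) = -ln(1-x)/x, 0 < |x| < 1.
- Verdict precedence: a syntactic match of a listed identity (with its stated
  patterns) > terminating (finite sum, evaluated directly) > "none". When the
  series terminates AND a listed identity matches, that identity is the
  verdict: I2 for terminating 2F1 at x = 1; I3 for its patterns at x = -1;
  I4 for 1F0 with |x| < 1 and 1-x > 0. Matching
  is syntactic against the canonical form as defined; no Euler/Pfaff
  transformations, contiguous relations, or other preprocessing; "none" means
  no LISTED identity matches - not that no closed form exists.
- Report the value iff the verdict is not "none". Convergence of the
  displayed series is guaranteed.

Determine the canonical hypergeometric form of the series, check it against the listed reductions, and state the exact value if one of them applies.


With C = 4/3: the canonical form is 2F1(-7/2, 7; 23/2; -1). Verdict (x = -1): the Kummer evaluation I3 applies (x = -1; c = 23/2 equals 1+a-b for upper {-7/2, 7}: listed pattern). Exact value: (4849845/2097152) * pi.

Key observation: with t_0 = 4/3, the product of the first k integers (C = 4/3, x = -1) is k!.
Consecutive-term ratio: r(k) = (-1) * (k-7/2) (k+7) / [(k+23/2) (k+1)] - poly over poly, x = (-1) from leading terms; C = 4/3 at k = 0.


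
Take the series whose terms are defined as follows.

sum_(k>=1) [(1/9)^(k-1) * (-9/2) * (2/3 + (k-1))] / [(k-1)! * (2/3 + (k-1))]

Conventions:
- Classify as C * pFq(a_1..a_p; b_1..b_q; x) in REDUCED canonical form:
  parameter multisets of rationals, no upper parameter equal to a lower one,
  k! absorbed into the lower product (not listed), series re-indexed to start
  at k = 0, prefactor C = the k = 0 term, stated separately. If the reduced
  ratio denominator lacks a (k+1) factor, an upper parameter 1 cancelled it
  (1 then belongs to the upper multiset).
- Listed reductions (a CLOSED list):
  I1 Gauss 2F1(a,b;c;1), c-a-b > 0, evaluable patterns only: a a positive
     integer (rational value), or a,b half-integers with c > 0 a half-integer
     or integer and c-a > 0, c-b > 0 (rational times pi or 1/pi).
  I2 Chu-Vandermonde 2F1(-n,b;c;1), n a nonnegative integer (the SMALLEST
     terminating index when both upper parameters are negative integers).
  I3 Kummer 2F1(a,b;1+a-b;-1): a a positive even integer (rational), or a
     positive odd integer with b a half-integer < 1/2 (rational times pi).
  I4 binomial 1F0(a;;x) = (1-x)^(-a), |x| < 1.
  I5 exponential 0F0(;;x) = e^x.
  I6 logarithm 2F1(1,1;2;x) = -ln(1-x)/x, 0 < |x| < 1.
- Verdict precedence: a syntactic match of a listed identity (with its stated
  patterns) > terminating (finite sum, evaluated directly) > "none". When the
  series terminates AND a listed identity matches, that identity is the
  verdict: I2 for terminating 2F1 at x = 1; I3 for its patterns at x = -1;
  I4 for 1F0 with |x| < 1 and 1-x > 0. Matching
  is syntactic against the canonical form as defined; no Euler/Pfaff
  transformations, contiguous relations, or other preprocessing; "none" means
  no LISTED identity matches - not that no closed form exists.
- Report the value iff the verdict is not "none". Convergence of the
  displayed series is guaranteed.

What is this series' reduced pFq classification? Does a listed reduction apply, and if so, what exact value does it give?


x = 1/9 here; the reduced form reads 0F0, upper {-}, lower {-}, C = -9/2. Verdict: exponential (I5) fires (the 0F0 exponential series at x = 1/9). Exact value: (-9/2) * e^(1/9).

Key observation: t_0 being -9/2, k + 2/3 divides numerator and denominator alike; C = -9/2 after cancelling.
Term ratio: r(k) = (1/9) * 1 / [(k+1)] ; factor over Q: parameters, x = (1/9), and C = -9/2.


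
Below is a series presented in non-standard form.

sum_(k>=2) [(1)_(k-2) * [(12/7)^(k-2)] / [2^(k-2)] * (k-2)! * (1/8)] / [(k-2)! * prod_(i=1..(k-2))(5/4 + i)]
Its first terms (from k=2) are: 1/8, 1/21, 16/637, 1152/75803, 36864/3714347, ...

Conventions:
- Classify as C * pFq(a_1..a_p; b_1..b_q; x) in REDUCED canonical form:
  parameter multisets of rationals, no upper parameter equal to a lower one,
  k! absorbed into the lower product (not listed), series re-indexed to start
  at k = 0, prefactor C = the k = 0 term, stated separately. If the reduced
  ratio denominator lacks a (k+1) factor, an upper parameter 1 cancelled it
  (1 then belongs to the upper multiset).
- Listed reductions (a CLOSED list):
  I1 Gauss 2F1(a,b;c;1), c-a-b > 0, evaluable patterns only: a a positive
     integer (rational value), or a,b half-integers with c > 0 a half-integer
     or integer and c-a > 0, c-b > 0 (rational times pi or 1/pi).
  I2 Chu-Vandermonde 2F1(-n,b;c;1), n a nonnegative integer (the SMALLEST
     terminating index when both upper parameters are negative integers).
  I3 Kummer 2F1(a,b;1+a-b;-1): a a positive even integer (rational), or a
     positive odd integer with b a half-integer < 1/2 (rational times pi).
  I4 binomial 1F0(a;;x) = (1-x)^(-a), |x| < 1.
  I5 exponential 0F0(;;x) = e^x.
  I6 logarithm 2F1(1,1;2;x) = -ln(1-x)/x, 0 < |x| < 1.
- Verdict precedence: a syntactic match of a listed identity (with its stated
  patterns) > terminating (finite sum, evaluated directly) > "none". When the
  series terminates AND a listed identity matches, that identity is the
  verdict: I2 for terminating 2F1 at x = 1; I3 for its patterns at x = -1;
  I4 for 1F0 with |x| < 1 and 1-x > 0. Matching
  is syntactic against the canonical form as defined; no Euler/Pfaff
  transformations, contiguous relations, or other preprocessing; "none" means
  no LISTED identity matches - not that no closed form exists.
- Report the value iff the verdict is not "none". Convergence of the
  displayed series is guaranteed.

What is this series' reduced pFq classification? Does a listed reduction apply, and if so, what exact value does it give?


x = 6/7 here; the reduced form reads 2F1, upper {1, 1}, lower {9/4}, C = 1/8. Verdict: none here - no I1-I6 shape fits x = 6/7 with lower {9/4}.

First insight: t_0 being 1/8, the two k-th powers (C = 1/8, x = 6/7) combine into one argument.
Ratio: r(k) = (6/7) * (k+1) (k+1) / [(k+9/4) (k+1)] ; factor over Q: parameters, x = (6/7), and C = 1/8.


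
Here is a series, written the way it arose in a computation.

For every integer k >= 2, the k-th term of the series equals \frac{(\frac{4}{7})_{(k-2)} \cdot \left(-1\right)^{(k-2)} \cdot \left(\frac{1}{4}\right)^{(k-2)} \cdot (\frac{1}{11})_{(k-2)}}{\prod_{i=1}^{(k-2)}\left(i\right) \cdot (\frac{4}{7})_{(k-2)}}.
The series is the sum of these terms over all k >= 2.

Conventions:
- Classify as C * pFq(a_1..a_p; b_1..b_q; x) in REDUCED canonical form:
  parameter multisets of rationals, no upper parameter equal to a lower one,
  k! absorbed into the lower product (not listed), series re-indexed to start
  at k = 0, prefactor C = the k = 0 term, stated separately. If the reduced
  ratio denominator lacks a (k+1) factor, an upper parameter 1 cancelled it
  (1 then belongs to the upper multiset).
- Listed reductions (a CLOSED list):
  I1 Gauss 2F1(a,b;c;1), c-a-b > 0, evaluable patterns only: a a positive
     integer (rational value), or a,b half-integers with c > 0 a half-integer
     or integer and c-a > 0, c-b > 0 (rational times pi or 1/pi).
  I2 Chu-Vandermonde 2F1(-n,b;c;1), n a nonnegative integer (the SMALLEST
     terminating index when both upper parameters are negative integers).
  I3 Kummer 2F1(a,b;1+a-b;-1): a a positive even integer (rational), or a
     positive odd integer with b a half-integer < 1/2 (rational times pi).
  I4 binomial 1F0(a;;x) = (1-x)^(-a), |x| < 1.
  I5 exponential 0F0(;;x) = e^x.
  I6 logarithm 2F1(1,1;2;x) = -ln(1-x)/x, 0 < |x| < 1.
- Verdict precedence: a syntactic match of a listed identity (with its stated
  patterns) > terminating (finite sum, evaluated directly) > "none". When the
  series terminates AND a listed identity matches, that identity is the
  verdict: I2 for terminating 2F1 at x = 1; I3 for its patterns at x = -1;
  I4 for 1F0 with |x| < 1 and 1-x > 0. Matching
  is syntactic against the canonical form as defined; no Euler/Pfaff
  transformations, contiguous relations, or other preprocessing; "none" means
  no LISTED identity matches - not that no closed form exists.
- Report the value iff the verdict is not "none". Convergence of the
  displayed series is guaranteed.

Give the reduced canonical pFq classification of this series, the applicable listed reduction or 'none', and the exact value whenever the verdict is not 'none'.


Key step: with t_0 = 1, the parameter 4/7 appears in both the upper and lower lists and cancels.
Step ratio: r(k) = -\frac{1}{4} * (k+\frac{1}{11}) / [(k+1)] ; factor over Q: parameters, x = -\frac{1}{4}, and C = 1.

Canonical form: C = 1 times 1F0 with upper {\frac{1}{11}}, lower {-}, x = -\frac{1}{4}. Verdict at x = -\frac{1}{4}: the I4 binomial reduction matches (the 1F0 binomial series: exponent -1/11, x = -\frac{1}{4}). Hence: \left(\frac{5}{4}\right)^{-\frac{1}{11}}.


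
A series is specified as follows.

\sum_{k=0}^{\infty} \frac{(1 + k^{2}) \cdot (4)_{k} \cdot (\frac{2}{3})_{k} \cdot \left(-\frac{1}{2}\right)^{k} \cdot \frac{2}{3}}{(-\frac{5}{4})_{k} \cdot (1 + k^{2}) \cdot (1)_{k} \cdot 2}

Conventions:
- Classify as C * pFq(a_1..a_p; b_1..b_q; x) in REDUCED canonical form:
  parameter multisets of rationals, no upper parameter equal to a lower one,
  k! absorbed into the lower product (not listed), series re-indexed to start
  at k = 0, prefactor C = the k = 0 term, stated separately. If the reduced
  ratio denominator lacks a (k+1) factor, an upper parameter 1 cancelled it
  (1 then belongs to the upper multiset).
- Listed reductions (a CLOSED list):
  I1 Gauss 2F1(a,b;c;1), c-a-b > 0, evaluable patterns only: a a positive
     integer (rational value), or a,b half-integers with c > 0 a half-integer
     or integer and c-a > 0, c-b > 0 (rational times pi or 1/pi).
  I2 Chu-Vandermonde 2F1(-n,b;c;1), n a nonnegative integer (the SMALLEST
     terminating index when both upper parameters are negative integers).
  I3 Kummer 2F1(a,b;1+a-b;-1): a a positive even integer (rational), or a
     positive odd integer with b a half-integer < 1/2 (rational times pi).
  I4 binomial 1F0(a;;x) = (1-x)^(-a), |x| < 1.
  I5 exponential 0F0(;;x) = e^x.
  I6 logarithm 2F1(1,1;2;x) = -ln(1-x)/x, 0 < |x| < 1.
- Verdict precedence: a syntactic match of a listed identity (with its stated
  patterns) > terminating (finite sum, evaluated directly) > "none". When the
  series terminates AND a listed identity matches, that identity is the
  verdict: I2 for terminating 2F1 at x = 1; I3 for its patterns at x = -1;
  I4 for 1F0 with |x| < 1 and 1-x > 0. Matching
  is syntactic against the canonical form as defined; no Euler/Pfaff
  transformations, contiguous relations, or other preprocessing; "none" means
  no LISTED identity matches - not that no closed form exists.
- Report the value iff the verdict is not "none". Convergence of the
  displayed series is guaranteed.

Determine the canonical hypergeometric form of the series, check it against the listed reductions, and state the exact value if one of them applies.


The series (x = -\frac{1}{2}) is 2F1: upper {\frac{2}{3}, 4}, lower {-\frac{5}{4}}, prefactor \frac{1}{3}. Verdict: none. A 2F1 with upper {\frac{2}{3}, 4} fits none of I1-I6 at x = -\frac{1}{2}; the sum runs forever.

The tell: with t_0 = \frac{1}{3}, k^2 + 1 divides numerator and denominator alike; prefactor 1/3 after cancelling.
Adjacent-term ratio: r(k) = -\frac{1}{2} * (k+\frac{2}{3}) (k+4) / [(k-\frac{5}{4}) (k+1)] ; factor over Q: parameters, x = -\frac{1}{2}, and C = \frac{1}{3}.


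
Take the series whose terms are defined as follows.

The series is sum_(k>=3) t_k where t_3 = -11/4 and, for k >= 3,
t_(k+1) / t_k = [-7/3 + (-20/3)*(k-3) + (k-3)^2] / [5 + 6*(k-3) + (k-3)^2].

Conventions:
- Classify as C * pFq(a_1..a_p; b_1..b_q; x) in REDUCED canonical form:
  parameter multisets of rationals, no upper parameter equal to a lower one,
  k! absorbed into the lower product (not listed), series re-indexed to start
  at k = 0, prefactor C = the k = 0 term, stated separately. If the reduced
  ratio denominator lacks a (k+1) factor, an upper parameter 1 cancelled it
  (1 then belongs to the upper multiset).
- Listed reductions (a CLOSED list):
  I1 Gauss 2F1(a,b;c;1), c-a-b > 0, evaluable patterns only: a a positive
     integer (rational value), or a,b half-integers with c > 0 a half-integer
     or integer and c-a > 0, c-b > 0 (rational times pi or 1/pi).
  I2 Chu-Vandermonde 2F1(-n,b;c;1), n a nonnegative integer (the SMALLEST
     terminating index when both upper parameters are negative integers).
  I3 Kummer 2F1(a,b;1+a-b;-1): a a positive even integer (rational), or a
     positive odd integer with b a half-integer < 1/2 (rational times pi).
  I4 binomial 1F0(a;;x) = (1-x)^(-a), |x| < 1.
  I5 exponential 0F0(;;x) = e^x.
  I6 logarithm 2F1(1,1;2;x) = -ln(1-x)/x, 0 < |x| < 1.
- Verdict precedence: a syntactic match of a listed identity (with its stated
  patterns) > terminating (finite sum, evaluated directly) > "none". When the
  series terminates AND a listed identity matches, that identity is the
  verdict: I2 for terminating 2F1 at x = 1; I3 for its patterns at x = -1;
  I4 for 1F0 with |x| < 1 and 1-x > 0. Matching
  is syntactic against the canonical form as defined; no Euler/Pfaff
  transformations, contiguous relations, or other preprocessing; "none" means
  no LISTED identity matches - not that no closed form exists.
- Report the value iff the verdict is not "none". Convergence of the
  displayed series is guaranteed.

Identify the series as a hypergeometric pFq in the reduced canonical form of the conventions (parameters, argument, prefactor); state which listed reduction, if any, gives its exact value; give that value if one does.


This is -11/4 * 2F1(-7, 1/3; 5; 1) in reduced canonical form. Verdict: Chu-Vandermonde (I2) matches (terminating 2F1 at x = 1 with n = 7, b = 1/3, c = 5). Exact value: -589628/295245.

First insight: t_0 being -11/4, factor the ratio over Q (prefactor -11/4): negated roots = parameters.
Term ratio: r(k) = 1 * (k-7) (k+1/3) / [(k+5) (k+1)] - rational in k. x = 1; t_0 = -11/4; negate the roots.


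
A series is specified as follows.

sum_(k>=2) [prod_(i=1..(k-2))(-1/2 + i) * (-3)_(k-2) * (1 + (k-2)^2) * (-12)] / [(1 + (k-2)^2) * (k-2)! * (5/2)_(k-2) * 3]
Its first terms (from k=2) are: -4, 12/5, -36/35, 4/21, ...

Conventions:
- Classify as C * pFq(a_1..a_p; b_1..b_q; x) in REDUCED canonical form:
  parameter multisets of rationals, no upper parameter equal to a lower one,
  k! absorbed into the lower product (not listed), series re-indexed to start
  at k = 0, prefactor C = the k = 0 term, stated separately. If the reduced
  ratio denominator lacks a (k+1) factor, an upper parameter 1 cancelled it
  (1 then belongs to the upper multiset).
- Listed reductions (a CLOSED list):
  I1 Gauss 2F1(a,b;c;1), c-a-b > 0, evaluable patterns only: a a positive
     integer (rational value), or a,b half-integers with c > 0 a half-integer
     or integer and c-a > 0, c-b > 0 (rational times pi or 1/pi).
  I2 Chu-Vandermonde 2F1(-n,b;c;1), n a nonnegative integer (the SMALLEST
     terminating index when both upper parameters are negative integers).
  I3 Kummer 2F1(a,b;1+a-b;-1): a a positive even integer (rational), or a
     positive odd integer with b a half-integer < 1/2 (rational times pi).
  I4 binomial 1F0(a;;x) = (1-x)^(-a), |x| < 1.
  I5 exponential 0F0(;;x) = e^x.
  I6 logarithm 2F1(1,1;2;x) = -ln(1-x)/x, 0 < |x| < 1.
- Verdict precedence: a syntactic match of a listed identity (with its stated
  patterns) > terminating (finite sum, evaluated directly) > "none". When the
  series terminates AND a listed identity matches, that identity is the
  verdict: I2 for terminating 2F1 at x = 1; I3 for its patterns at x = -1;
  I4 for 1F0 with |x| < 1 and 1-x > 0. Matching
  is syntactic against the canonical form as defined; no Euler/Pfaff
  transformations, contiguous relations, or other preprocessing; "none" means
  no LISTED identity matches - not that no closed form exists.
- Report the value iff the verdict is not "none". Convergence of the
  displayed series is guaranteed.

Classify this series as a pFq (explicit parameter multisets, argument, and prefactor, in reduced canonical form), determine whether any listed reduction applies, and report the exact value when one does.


Structural cue: t_0 being -4, the constant factors (C = -4) combine into one prefactor.
Consecutive-term ratio: r(k) = 1 * (k-3) (k+1/2) / [(k+5/2) (k+1)] - poly over poly, x = 1 from leading terms; C = -4 at k = 0.

Prefactor -4, argument 1: 2F1 with upper {-3, 1/2} over lower {5/2}. Verdict: the Chu-Vandermonde identity I2 fires (terminating 2F1 at x = 1 with n = 3, b = 1/2, c = 5/2). Value: -256/105.


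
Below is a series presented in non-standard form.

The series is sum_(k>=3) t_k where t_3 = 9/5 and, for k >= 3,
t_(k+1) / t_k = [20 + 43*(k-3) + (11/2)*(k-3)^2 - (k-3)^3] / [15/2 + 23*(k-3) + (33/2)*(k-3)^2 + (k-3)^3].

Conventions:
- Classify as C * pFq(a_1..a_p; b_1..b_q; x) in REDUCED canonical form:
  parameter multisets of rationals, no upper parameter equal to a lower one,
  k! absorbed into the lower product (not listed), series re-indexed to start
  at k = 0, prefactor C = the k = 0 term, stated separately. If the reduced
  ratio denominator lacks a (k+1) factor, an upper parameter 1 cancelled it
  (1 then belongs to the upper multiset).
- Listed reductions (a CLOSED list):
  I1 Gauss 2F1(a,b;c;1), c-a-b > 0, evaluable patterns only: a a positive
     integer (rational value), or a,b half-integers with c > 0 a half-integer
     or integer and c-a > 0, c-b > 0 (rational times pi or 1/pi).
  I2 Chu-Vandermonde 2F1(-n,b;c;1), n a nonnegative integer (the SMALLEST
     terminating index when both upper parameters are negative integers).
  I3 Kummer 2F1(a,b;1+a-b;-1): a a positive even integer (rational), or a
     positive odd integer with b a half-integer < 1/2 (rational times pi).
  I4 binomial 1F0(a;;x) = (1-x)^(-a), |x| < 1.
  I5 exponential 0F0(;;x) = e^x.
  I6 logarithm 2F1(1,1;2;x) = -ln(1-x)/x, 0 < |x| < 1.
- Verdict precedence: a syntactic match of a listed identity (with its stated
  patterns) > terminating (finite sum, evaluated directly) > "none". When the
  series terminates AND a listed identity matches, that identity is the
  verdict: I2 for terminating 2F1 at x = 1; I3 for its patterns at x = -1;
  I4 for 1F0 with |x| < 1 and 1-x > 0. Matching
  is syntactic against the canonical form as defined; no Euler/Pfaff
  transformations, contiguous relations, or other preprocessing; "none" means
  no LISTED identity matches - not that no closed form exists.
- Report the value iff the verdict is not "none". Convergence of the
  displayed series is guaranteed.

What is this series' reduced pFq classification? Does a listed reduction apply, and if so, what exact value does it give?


Classification (C = 9/5): 2F1 with upper {-10, 4}, lower {15}, argument x = -1. Verdict (x = -1): Kummer's theorem (I3) applies (x = -1; c = 15 equals 1+a-b for upper {-10, 4}: listed pattern). Hence: 273/10.

Structural cue: x = (-1) and the expanded ratio factors over Q; prefactor 9/5, roots give parameters.
Step ratio: r(k) = (-1) * (k-10) (k+4) / [(k+15) (k+1)] ; factor over Q: parameters, x = (-1), and C = 9/5.


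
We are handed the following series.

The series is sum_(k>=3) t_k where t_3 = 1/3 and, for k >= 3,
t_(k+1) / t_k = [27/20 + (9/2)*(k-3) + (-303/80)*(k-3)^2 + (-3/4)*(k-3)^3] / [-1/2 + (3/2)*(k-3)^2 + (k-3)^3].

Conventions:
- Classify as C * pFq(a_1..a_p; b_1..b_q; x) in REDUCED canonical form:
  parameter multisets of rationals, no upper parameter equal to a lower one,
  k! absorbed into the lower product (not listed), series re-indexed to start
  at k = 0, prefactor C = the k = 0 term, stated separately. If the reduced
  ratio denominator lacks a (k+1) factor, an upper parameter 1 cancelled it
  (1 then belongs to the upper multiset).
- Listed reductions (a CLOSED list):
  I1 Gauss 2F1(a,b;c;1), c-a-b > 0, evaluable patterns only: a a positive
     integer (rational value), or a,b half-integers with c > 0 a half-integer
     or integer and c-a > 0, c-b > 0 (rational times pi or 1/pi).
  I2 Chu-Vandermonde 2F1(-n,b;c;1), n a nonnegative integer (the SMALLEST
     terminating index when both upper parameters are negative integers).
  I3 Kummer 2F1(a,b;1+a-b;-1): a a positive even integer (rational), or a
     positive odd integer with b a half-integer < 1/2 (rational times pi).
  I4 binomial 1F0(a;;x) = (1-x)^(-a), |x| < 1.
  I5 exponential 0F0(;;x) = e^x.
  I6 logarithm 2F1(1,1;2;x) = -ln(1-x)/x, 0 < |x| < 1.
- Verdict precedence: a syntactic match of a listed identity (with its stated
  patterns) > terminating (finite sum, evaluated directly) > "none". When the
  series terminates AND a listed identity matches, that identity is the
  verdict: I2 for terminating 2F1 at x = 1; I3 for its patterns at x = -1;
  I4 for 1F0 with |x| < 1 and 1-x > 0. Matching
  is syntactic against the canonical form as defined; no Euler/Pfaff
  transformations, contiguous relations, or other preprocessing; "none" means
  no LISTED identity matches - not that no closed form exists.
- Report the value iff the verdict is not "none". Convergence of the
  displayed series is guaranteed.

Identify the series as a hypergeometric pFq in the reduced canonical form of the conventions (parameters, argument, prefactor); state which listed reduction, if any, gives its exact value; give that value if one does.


Prefactor 1/3, argument -3/4: 3F2 with upper {-6/5, 1/4, 6} over lower {-1/2, 1}. Verdict: none here - no I1-I6 shape fits x = -3/4 with lower {-1/2, 1}.

Key observation: t_0 = 1/3 here, and the expanded ratio factors over Q; C = 1/3, roots give parameters.
Step ratio: r(k) = (-3/4) * (k-6/5) (k+1/4) (k+6) / [(k-1/2) (k+1) (k+1)] - rational; roots negated = parameters, x = (-3/4), C = 1/3.


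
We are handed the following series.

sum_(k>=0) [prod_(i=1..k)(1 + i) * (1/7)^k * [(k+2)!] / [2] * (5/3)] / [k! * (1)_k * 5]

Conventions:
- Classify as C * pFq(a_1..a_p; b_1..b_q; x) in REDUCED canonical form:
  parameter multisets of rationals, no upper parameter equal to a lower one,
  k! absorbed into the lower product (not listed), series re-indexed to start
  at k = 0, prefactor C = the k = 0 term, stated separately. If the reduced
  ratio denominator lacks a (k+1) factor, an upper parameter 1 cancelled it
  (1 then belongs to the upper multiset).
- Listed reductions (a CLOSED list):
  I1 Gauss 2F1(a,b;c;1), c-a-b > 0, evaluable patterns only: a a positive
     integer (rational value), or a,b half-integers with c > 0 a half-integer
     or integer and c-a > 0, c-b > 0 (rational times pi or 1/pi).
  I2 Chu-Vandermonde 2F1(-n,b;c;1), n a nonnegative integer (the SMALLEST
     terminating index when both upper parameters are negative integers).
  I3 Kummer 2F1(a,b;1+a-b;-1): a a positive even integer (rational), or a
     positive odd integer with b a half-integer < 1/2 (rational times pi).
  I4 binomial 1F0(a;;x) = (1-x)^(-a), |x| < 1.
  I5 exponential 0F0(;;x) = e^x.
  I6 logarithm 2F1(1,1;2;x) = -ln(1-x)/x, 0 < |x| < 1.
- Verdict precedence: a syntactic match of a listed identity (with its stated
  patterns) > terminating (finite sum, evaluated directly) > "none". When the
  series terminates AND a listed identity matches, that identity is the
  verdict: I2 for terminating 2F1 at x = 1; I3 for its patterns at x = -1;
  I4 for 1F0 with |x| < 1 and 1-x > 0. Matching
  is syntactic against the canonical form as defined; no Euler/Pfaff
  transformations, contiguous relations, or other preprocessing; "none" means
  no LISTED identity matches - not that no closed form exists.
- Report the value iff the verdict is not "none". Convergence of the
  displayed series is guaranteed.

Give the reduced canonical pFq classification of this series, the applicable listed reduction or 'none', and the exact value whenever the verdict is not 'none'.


Canonical form: C = 1/3 times 2F1 with upper {2, 3}, lower {1}, x = 1/7. Verdict: none - at argument 1/7 the multisets {2, 3} ; {1} match no listed identity.

The tell: t_0 = 1/3 here, and the running product (C = 1/3, x = 1/7) telescopes to a rising factorial.
Consecutive-term ratio: r(k) = (1/7) * (k+2) (k+3) / [(k+1) (k+1)] - rational in k. x = (1/7); t_0 = 1/3; negate the roots.


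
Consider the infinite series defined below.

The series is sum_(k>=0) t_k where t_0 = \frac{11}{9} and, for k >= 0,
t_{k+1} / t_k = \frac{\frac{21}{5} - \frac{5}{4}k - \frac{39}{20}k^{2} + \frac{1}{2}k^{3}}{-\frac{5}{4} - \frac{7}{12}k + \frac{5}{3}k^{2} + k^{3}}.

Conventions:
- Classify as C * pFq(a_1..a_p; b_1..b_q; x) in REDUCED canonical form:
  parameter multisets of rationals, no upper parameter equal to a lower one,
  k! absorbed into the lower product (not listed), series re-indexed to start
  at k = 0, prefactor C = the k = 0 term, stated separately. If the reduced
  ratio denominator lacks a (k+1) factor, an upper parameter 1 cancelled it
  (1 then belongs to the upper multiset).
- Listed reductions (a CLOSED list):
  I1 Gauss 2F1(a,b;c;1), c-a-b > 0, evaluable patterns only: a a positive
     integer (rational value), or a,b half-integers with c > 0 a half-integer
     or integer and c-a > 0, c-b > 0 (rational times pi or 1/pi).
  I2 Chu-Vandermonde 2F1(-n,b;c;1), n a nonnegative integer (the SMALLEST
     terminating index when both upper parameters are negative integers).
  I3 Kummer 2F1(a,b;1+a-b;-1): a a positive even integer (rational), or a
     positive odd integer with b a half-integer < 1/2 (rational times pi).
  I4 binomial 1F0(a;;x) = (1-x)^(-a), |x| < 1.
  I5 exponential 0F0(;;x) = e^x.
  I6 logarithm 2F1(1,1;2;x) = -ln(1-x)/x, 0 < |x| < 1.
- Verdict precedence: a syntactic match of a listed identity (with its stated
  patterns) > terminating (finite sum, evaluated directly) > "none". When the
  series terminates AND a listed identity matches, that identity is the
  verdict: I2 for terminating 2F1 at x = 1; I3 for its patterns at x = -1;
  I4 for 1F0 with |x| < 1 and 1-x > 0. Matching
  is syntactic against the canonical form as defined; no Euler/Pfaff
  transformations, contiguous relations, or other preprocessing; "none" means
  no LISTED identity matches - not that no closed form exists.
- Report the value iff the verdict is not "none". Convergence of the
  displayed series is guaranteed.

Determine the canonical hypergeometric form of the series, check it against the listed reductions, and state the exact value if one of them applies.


x = \frac{1}{2} here; the reduced form reads 2F1, upper {-4, -\frac{7}{5}}, lower {-\frac{5}{6}}, C = \frac{11}{9}. Verdict: terminating - no listed pattern fits, but -4 in the upper list cuts the series at k = 4; direct evaluation. Hence: -\frac{3336773}{365625}.

Key observation: from the first term \frac{11}{9}: cancel k + 3/2 from the displayed ratio first; then C = 11/9.
Step ratio: r(k) = \frac{1}{2} * (k-4) (k-\frac{7}{5}) / [(k-\frac{5}{6}) (k+1)] - rational; roots negated = parameters, x = \frac{1}{2}, C = \frac{11}{9}.
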